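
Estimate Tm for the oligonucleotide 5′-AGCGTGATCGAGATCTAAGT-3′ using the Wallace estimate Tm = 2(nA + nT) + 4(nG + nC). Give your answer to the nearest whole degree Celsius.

Base counts: A=6, T=5, G=6, C=3 (length 20).
Tm = 2·(6+5) + 4·(6+3) = 2·11 + 4·9 = 22 + 36 = 58°C.

58°C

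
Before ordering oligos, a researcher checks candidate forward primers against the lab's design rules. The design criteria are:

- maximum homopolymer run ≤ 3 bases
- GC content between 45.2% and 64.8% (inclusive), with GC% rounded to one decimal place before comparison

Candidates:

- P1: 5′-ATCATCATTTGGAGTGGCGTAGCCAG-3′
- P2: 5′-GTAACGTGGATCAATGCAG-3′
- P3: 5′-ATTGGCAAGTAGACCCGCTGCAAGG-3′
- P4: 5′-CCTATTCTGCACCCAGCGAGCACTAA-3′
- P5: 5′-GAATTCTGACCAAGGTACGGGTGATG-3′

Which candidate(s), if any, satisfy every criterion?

P1 (26 nt, A=6 T=7 G=8 C=5): longest run = 3 ✓; GC 13/26 = 50.0% ✓ — passes.
P2 (19 nt, A=6 T=4 G=6 C=3): longest run = 2 ✓; GC 9/19 = 47.4% ✓ — passes.
P3 (25 nt, A=7 T=4 G=8 C=6): longest run = 3 ✓; GC 14/25 = 56.0% ✓ — passes.
P4 (26 nt, A=7 T=5 G=4 C=10): longest run = 3 ✓; GC 14/26 = 53.8% ✓ — passes.
P5 (26 nt, A=7 T=6 G=9 C=4): longest run = 3 ✓; GC 13/26 = 50.0% ✓ — passes.

P1, P2, P3, P4 and P5.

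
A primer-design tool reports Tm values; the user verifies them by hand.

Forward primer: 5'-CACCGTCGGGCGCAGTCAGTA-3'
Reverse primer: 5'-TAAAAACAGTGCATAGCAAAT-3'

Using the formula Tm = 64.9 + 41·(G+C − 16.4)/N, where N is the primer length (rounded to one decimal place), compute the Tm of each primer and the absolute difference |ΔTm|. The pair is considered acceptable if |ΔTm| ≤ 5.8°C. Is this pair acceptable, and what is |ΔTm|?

|ΔTm| = 15.6°C; the pair is not acceptable.

Forward: G+C = 14, N = 21 → Tm = 64.9 + 41·(14 − 16.4)/21 = 60.2°C.
Reverse: G+C = 6, N = 21 → Tm = 64.9 + 41·(6 − 16.4)/21 = 44.6°C.
|ΔTm| = |60.2 − 44.6| = 15.6°C, > 5.8°C.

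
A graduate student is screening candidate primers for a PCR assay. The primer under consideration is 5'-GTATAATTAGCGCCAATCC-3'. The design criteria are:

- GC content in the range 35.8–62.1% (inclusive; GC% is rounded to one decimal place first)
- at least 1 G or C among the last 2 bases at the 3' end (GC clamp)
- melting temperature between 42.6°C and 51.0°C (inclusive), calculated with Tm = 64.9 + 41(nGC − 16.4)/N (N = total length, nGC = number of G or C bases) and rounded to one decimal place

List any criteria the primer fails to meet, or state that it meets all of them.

Meets all criteria.

Base counts: A=6, T=5, G=3, C=5 (length 19).
GC content: GC 8/19 = 42.1% ✓
GC clamp: 3' end CC has 2 G/C ✓
Tm: Tm = 64.9 + 41·(8 − 16.4)/19 = 46.8°C ✓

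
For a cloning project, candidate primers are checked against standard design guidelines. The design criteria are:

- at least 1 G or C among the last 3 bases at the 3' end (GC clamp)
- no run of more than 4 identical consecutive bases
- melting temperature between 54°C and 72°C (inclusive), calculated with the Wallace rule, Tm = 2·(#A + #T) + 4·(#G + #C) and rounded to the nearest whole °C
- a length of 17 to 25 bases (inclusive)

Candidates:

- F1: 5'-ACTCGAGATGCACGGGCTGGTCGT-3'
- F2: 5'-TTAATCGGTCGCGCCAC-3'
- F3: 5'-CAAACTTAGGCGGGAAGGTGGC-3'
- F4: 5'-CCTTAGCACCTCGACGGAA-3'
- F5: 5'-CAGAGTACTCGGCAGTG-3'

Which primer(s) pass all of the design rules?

F1 (24 nt, A=4 T=5 G=9 C=6): 3' end CGT has 2 G/C ✓; longest run = 3 ✓; Tm = 2·9 + 4·15 = 78°C, outside 54–72°C ✗; length 24 ✓ — fails.
F2 (17 nt, A=3 T=4 G=4 C=6): 3' end CAC has 2 G/C ✓; longest run = 2 ✓; Tm = 2·7 + 4·10 = 54°C ✓; length 17 ✓ — passes.
F3 (22 nt, A=6 T=3 G=9 C=4): 3' end GGC has 3 G/C ✓; longest run = 3 ✓; Tm = 2·9 + 4·13 = 70°C ✓; length 22 ✓ — passes.
F4 (19 nt, A=5 T=3 G=4 C=7): 3' end GAA has 1 G/C ✓; longest run = 2 ✓; Tm = 2·8 + 4·11 = 60°C ✓; length 19 ✓ — passes.
F5 (17 nt, A=4 T=3 G=6 C=4): 3' end GTG has 2 G/C ✓; longest run = 2 ✓; Tm = 2·7 + 4·10 = 54°C ✓; length 17 ✓ — passes.

F2, F3, F4 and F5.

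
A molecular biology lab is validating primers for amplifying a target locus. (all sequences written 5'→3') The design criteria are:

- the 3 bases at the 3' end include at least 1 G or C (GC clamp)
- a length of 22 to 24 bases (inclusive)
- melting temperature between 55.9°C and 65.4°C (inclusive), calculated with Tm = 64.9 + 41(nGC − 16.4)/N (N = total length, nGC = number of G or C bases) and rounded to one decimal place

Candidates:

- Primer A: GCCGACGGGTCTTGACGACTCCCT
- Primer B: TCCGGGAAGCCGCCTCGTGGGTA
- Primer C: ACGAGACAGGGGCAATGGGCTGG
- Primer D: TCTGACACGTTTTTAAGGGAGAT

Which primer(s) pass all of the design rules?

Primer A, Primer B and Primer C.

Primer A (24 nt, A=3 T=5 G=7 C=9): 3' end CCT has 2 G/C ✓; length 24 ✓; Tm = 64.9 + 41·(16 − 16.4)/24 = 64.2°C ✓ — passes.
Primer B (23 nt, A=3 T=4 G=9 C=7): 3' end GTA has 1 G/C ✓; length 23 ✓; Tm = 64.9 + 41·(16 − 16.4)/23 = 64.2°C ✓ — passes.
Primer C (23 nt, A=6 T=2 G=11 C=4): 3' end TGG has 2 G/C ✓; length 23 ✓; Tm = 64.9 + 41·(15 − 16.4)/23 = 62.4°C ✓ — passes.
Primer D (23 nt, A=6 T=8 G=6 C=3): 3' end GAT has 1 G/C ✓; length 23 ✓; Tm = 64.9 + 41·(9 − 16.4)/23 = 51.7°C, outside 55.9–65.4°C ✗ — fails.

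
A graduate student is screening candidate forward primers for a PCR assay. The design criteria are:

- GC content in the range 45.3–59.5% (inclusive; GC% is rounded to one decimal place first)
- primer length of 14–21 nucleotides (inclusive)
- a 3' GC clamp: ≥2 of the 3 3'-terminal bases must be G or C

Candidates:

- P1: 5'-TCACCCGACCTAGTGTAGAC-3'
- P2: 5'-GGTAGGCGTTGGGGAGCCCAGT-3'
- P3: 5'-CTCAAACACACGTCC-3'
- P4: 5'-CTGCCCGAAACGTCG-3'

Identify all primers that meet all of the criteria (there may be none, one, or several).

P1 and P3.

P1 (20 nt, A=5 T=4 G=4 C=7): GC 11/20 = 55.0% ✓; length 20 ✓; 3' end GAC has 2 G/C ✓ — passes.
P2 (22 nt, A=3 T=4 G=11 C=4): GC 15/22 = 68.2%, outside 45.3–59.5% ✗; length 22, outside 14–21 ✗; 3' end AGT has 1 G/C, need ≥2 ✗ — fails.
P3 (15 nt, A=5 T=2 G=1 C=7): GC 8/15 = 53.3% ✓; length 15 ✓; 3' end TCC has 2 G/C ✓ — passes.
P4 (15 nt, A=3 T=2 G=4 C=6): GC 10/15 = 66.7%, outside 45.3–59.5% ✗; length 15 ✓; 3' end TCG has 2 G/C ✓ — fails.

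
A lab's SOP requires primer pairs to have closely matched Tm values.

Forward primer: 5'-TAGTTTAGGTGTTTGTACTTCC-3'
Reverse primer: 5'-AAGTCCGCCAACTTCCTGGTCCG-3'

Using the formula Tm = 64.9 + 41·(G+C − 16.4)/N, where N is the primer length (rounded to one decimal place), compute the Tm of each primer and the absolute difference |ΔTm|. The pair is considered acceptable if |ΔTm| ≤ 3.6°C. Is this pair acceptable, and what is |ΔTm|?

|ΔTm| = 11.4°C; the pair is not acceptable.

Forward: G+C = 8, N = 22 → Tm = 64.9 + 41·(8 − 16.4)/22 = 49.2°C.
Reverse: G+C = 14, N = 23 → Tm = 64.9 + 41·(14 − 16.4)/23 = 60.6°C.
|ΔTm| = |49.2 − 60.6| = 11.4°C, > 3.6°C.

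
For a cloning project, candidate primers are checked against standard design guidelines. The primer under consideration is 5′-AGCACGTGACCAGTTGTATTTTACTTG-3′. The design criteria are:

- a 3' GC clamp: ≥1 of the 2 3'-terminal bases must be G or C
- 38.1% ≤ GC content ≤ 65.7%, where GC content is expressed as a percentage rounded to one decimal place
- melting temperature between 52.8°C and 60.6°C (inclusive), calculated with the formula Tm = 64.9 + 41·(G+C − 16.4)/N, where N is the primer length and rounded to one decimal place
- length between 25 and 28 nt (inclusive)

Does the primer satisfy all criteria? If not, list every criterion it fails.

Meets all criteria.

Base counts: A=6, T=10, G=6, C=5 (length 27).
GC clamp: 3' end TG has 1 G/C ✓
GC content: GC 11/27 = 40.7% ✓
Tm: Tm = 64.9 + 41·(11 − 16.4)/27 = 56.7°C ✓
length: length 27 ✓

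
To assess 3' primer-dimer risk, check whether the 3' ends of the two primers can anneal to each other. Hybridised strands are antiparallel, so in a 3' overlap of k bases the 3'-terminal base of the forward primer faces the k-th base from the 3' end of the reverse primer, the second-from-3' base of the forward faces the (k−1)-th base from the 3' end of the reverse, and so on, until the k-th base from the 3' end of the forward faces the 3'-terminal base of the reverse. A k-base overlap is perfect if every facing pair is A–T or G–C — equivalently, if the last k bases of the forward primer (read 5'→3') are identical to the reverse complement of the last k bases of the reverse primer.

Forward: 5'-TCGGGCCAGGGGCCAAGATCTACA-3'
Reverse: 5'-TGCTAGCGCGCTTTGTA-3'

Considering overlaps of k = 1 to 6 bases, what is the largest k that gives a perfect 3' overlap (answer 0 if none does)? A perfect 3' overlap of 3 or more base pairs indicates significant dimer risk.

Longest perfect overlap: 4 complementary base pairs; significant dimer risk (threshold 3).

Last 6 bases (5'→3') — forward …TCTACA, reverse …TTTGTA.
Reverse complement of the reverse primer's last 6 bases: TACAAA; its first k bases are the reverse complement of the reverse primer's last k bases, so a perfect k-base overlap needs the forward primer's last k bases to equal them.
Comparing (forward last k vs required): k=1: A vs T ✗; k=2: CA vs TA ✗; k=3: ACA vs TAC ✗; k=4: TACA vs TACA ✓; k=5: CTACA vs TACAA ✗; k=6: TCTACA vs TACAAA ✗.
Only k = 4 is perfect, so the longest perfect 3' overlap is 4.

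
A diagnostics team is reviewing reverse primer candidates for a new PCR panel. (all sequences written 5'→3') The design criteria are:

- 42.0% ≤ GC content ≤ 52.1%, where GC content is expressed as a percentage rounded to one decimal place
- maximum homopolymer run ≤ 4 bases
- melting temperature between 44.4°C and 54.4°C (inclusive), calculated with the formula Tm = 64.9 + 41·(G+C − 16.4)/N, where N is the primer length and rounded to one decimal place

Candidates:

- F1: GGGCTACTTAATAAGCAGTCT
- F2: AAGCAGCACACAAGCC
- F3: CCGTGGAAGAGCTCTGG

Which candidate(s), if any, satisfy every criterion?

F1 (21 nt, A=6 T=6 G=5 C=4): GC 9/21 = 42.9% ✓; longest run = 3 ✓; Tm = 64.9 + 41·(9 − 16.4)/21 = 50.5°C ✓ — passes.
F2 (16 nt, A=7 T=0 G=3 C=6): GC 9/16 = 56.3%, outside 42.0–52.1% ✗; longest run = 2 ✓; Tm = 64.9 + 41·(9 − 16.4)/16 = 45.9°C ✓ — fails.
F3 (17 nt, A=3 T=3 G=7 C=4): GC 11/17 = 64.7%, outside 42.0–52.1% ✗; longest run = 2 ✓; Tm = 64.9 + 41·(11 − 16.4)/17 = 51.9°C ✓ — fails.

F1 only.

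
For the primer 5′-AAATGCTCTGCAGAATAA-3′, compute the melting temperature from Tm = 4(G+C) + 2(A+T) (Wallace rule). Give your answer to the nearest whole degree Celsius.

Base counts: A=8, T=4, G=3, C=3 (length 18).
Tm = 2·(8+4) + 4·(3+3) = 2·12 + 4·6 = 24 + 24 = 48°C.

48°C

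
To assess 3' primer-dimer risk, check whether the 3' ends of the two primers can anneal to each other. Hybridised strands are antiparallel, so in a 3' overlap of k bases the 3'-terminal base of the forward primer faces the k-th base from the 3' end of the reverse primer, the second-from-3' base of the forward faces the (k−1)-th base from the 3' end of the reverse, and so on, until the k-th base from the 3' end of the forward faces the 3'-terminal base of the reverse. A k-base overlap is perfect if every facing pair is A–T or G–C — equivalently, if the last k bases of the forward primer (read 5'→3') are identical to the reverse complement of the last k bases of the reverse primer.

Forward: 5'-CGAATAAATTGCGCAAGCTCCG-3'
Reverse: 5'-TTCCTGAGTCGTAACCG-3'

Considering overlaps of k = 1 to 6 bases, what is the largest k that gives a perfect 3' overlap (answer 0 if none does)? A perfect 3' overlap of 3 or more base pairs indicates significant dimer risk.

Longest perfect overlap: 2 complementary base pairs; below the dimer-risk threshold (threshold 3).

Last 6 bases (5'→3') — forward …GCTCCG, reverse …TAACCG.
Reverse complement of the reverse primer's last 6 bases: CGGTTA; its first k bases are the reverse complement of the reverse primer's last k bases, so a perfect k-base overlap needs the forward primer's last k bases to equal them.
Comparing (forward last k vs required): k=1: G vs C ✗; k=2: CG vs CG ✓; k=3: CCG vs CGG ✗; k=4: TCCG vs CGGT ✗; k=5: CTCCG vs CGGTT ✗; k=6: GCTCCG vs CGGTTA ✗.
Only k = 2 is perfect, so the longest perfect 3' overlap is 2.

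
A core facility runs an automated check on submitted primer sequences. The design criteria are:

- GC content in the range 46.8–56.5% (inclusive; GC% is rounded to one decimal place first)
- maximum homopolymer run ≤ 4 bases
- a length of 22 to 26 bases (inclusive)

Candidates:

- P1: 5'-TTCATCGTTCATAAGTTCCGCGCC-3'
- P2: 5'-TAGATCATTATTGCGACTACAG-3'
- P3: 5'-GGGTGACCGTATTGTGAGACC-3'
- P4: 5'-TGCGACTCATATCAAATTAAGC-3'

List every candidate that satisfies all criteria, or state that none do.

P1 (24 nt, A=4 T=8 G=4 C=8): GC 12/24 = 50.0% ✓; longest run = 2 ✓; length 24 ✓ — passes.
P2 (22 nt, A=7 T=7 G=4 C=4): GC 8/22 = 36.4%, outside 46.8–56.5% ✗; longest run = 2 ✓; length 22 ✓ — fails.
P3 (21 nt, A=4 T=5 G=8 C=4): GC 12/21 = 57.1%, outside 46.8–56.5% ✗; longest run = 3 ✓; length 21, outside 22–26 ✗ — fails.
P4 (22 nt, A=8 T=6 G=3 C=5): GC 8/22 = 36.4%, outside 46.8–56.5% ✗; longest run = 3 ✓; length 22 ✓ — fails.

P1 only.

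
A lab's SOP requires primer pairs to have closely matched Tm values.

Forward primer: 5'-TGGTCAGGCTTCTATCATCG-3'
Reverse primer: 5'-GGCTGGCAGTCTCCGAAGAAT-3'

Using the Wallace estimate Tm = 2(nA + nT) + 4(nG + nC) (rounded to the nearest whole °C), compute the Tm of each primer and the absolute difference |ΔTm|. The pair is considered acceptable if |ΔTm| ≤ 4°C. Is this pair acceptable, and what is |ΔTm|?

Forward: A=3 T=7 G=5 C=5 → Tm = 2·10 + 4·10 = 60°C.
Reverse: A=5 T=4 G=7 C=5 → Tm = 2·9 + 4·12 = 66°C.
|ΔTm| = |60 − 66| = 6°C, > 4°C.

|ΔTm| = 6°C; the pair is not acceptable.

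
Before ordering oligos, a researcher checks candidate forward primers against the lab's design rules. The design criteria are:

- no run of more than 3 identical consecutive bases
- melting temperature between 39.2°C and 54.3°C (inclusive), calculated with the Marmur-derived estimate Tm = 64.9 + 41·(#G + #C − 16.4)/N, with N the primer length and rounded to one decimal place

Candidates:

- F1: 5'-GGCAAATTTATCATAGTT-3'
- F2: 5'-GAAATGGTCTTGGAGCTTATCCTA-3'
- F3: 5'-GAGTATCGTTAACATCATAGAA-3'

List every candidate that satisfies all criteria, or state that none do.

F2 and F3.

F1 (18 nt, A=6 T=7 G=3 C=2): longest run = 3 ✓; Tm = 64.9 + 41·(5 − 16.4)/18 = 38.9°C, outside 39.2–54.3°C ✗ — fails.
F2 (24 nt, A=6 T=8 G=6 C=4): longest run = 3 ✓; Tm = 64.9 + 41·(10 − 16.4)/24 = 54.0°C ✓ — passes.
F3 (22 nt, A=9 T=6 G=4 C=3): longest run = 2 ✓; Tm = 64.9 + 41·(7 − 16.4)/22 = 47.4°C ✓ — passes.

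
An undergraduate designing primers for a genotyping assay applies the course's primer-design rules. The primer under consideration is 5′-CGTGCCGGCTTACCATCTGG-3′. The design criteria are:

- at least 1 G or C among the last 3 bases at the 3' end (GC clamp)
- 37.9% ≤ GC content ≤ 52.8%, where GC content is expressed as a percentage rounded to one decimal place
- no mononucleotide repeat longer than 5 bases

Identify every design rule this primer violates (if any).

Fails: GC content.

Base counts: A=2, T=5, G=6, C=7 (length 20).
GC clamp: 3' end TGG has 2 G/C ✓
GC content: GC 13/20 = 65.0%, outside 37.9–52.8% ✗
homopolymer run: longest run = 2 ✓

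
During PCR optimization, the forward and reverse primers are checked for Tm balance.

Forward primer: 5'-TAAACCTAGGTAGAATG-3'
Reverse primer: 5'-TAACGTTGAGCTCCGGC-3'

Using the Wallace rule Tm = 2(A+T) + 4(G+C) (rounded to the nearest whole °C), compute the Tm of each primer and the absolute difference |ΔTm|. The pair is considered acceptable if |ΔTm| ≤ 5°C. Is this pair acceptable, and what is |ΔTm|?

|ΔTm| = 8°C; the pair is not acceptable.

Forward: A=7 T=4 G=4 C=2 → Tm = 2·11 + 4·6 = 46°C.
Reverse: A=3 T=4 G=5 C=5 → Tm = 2·7 + 4·10 = 54°C.
|ΔTm| = |46 − 54| = 8°C, > 5°C.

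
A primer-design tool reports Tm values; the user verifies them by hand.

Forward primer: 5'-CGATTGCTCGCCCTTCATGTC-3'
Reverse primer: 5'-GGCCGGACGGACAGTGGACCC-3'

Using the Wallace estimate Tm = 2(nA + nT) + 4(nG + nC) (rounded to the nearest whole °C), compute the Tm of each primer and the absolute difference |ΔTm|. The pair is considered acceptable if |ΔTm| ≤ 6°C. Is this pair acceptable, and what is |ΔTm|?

Forward: A=2 T=7 G=4 C=8 → Tm = 2·9 + 4·12 = 66°C.
Reverse: A=4 T=1 G=9 C=7 → Tm = 2·5 + 4·16 = 74°C.
|ΔTm| = |66 − 74| = 8°C, > 6°C.

|ΔTm| = 8°C; the pair is not acceptable.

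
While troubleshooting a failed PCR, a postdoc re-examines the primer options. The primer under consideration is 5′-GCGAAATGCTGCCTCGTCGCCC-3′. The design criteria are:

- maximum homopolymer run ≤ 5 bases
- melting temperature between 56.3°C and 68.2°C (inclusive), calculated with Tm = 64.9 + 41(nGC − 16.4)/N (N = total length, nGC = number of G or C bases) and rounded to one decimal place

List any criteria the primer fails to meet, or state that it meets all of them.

Base counts: A=3, T=4, G=6, C=9 (length 22).
homopolymer run: longest run = 3 ✓
Tm: Tm = 64.9 + 41·(15 − 16.4)/22 = 62.3°C ✓

Meets all criteria.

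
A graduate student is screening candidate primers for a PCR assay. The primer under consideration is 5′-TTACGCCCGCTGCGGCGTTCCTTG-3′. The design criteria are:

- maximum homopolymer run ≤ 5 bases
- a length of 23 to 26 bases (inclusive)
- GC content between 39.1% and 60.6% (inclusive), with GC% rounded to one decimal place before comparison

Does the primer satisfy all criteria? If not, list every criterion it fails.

Base counts: A=1, T=7, G=7, C=9 (length 24).
homopolymer run: longest run = 3 ✓
length: length 24 ✓
GC content: GC 16/24 = 66.7%, outside 39.1–60.6% ✗

Fails: GC content.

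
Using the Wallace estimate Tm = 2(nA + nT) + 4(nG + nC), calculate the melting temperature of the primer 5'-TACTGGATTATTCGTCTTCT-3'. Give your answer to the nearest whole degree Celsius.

54°C

Base counts: A=3, T=10, G=3, C=4 (length 20).
Tm = 2·(3+10) + 4·(3+4) = 2·13 + 4·7 = 26 + 28 = 54°C.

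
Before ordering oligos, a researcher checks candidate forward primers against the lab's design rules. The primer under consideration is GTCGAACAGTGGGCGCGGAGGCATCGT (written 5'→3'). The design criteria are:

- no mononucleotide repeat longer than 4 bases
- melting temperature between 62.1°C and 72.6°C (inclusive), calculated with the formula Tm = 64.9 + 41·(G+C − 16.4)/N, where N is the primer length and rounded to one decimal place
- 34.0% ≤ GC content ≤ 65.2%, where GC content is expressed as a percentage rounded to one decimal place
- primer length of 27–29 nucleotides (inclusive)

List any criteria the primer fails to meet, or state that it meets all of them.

Base counts: A=5, T=4, G=12, C=6 (length 27).
homopolymer run: longest run = 3 ✓
Tm: Tm = 64.9 + 41·(18 − 16.4)/27 = 67.3°C ✓
GC content: GC 18/27 = 66.7%, outside 34.0–65.2% ✗
length: length 27 ✓

Fails: GC content.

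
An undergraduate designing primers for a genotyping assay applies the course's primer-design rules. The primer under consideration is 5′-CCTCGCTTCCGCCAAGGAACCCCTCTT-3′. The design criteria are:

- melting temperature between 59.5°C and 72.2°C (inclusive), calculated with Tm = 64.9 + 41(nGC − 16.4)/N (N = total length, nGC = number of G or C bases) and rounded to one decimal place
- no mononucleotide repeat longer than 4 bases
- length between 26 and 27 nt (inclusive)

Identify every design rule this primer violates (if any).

Base counts: A=4, T=6, G=4, C=13 (length 27).
Tm: Tm = 64.9 + 41·(17 − 16.4)/27 = 65.8°C ✓
homopolymer run: longest run = 4 ✓
length: length 27 ✓

Meets all criteria.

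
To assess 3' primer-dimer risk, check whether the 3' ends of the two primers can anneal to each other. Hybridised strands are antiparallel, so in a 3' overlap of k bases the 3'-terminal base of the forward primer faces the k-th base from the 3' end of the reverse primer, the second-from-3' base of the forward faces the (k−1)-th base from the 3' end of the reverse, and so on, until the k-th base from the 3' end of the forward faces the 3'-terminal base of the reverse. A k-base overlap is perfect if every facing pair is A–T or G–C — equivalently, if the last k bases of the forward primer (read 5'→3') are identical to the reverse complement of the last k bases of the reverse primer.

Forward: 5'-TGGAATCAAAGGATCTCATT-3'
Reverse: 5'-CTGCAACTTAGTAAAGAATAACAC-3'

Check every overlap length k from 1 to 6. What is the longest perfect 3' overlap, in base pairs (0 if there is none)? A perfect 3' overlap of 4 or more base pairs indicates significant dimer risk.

Last 6 bases (5'→3') — forward …CTCATT, reverse …TAACAC.
Reverse complement of the reverse primer's last 6 bases: GTGTTA; its first k bases are the reverse complement of the reverse primer's last k bases, so a perfect k-base overlap needs the forward primer's last k bases to equal them.
Comparing (forward last k vs required): k=1: T vs G ✗; k=2: TT vs GT ✗; k=3: ATT vs GTG ✗; k=4: CATT vs GTGT ✗; k=5: TCATT vs GTGTT ✗; k=6: CTCATT vs GTGTTA ✗.
No overlap length from 1 to 6 is perfect, so the longest perfect 3' overlap is 0.

Longest perfect overlap: 0 complementary base pairs; below the dimer-risk threshold (threshold 4).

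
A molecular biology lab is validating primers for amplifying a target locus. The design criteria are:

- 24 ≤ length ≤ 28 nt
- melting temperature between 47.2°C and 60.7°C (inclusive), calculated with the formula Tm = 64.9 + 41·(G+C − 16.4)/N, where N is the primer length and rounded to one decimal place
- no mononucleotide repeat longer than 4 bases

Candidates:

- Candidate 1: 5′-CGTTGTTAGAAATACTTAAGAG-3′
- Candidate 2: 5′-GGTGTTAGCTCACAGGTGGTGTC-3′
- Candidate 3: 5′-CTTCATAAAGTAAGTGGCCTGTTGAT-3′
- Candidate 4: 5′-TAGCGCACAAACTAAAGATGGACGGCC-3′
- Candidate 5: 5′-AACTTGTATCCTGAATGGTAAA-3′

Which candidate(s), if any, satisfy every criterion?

Candidate 3 only.

Candidate 1 (22 nt, A=8 T=7 G=5 C=2): length 22, outside 24–28 ✗; Tm = 64.9 + 41·(7 − 16.4)/22 = 47.4°C ✓; longest run = 3 ✓ — fails.
Candidate 2 (23 nt, A=3 T=7 G=9 C=4): length 23, outside 24–28 ✗; Tm = 64.9 + 41·(13 − 16.4)/23 = 58.8°C ✓; longest run = 2 ✓ — fails.
Candidate 3 (26 nt, A=7 T=9 G=6 C=4): length 26 ✓; Tm = 64.9 + 41·(10 − 16.4)/26 = 54.8°C ✓; longest run = 3 ✓ — passes.
Candidate 4 (27 nt, A=10 T=3 G=7 C=7): length 27 ✓; Tm = 64.9 + 41·(14 − 16.4)/27 = 61.3°C, outside 47.2–60.7°C ✗; longest run = 3 ✓ — fails.
Candidate 5 (22 nt, A=8 T=7 G=4 C=3): length 22, outside 24–28 ✗; Tm = 64.9 + 41·(7 − 16.4)/22 = 47.4°C ✓; longest run = 3 ✓ — fails.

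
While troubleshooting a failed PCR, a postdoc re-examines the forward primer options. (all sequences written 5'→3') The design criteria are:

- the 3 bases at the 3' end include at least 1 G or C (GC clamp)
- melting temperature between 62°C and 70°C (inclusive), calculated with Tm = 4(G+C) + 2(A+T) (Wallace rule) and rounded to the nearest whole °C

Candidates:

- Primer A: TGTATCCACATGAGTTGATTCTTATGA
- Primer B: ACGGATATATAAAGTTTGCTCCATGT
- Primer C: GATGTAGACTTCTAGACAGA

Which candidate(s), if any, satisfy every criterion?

Primer B only.

Primer A (27 nt, A=7 T=11 G=5 C=4): 3' end TGA has 1 G/C ✓; Tm = 2·18 + 4·9 = 72°C, outside 62–70°C ✗ — fails.
Primer B (26 nt, A=8 T=9 G=5 C=4): 3' end TGT has 1 G/C ✓; Tm = 2·17 + 4·9 = 70°C ✓ — passes.
Primer C (20 nt, A=7 T=5 G=5 C=3): 3' end AGA has 1 G/C ✓; Tm = 2·12 + 4·8 = 56°C, outside 62–70°C ✗ — fails.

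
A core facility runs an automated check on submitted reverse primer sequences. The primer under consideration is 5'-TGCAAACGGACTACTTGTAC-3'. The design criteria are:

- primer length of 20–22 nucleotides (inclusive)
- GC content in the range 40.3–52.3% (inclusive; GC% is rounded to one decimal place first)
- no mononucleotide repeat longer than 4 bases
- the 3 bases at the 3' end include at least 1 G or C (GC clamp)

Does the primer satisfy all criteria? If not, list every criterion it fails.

Meets all criteria.

Base counts: A=6, T=5, G=4, C=5 (length 20).
length: length 20 ✓
GC content: GC 9/20 = 45.0% ✓
homopolymer run: longest run = 3 ✓
GC clamp: 3' end TAC has 1 G/C ✓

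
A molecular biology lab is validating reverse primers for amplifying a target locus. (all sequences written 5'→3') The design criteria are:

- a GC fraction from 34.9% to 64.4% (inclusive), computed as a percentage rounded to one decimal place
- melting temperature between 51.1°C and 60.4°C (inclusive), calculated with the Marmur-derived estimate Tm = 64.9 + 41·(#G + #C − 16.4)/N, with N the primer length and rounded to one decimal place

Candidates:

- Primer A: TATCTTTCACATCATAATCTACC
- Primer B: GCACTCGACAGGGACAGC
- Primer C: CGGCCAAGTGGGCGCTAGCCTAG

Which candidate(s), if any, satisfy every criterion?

Primer A (23 nt, A=7 T=9 G=0 C=7): GC 7/23 = 30.4%, outside 34.9–64.4% ✗; Tm = 64.9 + 41·(7 − 16.4)/23 = 48.1°C, outside 51.1–60.4°C ✗ — fails.
Primer B (18 nt, A=5 T=1 G=6 C=6): GC 12/18 = 66.7%, outside 34.9–64.4% ✗; Tm = 64.9 + 41·(12 − 16.4)/18 = 54.9°C ✓ — fails.
Primer C (23 nt, A=4 T=3 G=9 C=7): GC 16/23 = 69.6%, outside 34.9–64.4% ✗; Tm = 64.9 + 41·(16 − 16.4)/23 = 64.2°C, outside 51.1–60.4°C ✗ — fails.

None of the candidates satisfy all criteria.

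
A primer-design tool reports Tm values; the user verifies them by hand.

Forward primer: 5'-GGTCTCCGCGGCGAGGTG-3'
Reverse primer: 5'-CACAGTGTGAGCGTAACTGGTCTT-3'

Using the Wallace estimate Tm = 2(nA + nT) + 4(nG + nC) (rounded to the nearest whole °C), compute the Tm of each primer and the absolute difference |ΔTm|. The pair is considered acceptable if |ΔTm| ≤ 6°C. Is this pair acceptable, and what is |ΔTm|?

|ΔTm| = 8°C; the pair is not acceptable.

Forward: A=1 T=3 G=9 C=5 → Tm = 2·4 + 4·14 = 64°C.
Reverse: A=5 T=7 G=7 C=5 → Tm = 2·12 + 4·12 = 72°C.
|ΔTm| = |64 − 72| = 8°C, > 6°C.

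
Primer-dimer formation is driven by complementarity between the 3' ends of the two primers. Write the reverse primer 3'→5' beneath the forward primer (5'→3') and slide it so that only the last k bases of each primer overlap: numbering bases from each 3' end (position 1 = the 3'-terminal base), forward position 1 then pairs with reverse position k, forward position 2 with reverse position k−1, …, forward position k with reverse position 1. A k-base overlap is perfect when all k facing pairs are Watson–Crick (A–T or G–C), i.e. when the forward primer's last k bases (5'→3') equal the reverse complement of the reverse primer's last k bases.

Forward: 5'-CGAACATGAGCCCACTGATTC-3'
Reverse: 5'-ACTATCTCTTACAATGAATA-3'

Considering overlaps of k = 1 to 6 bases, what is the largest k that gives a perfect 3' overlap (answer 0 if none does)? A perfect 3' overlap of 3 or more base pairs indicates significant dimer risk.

Longest perfect overlap: 0 complementary base pairs; below the dimer-risk threshold (threshold 3).

Last 6 bases (5'→3') — forward …TGATTC, reverse …TGAATA.
Reverse complement of the reverse primer's last 6 bases: TATTCA; its first k bases are the reverse complement of the reverse primer's last k bases, so a perfect k-base overlap needs the forward primer's last k bases to equal them.
Comparing (forward last k vs required): k=1: C vs T ✗; k=2: TC vs TA ✗; k=3: TTC vs TAT ✗; k=4: ATTC vs TATT ✗; k=5: GATTC vs TATTC ✗; k=6: TGATTC vs TATTCA ✗.
No overlap length from 1 to 6 is perfect, so the longest perfect 3' overlap is 0.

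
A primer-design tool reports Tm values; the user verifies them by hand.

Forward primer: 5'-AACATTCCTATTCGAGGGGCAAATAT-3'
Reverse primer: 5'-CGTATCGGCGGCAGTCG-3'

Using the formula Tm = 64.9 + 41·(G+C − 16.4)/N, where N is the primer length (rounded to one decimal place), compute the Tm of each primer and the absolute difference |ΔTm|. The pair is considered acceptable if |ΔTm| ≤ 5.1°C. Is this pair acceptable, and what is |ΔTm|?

Forward: G+C = 10, N = 26 → Tm = 64.9 + 41·(10 − 16.4)/26 = 54.8°C.
Reverse: G+C = 12, N = 17 → Tm = 64.9 + 41·(12 − 16.4)/17 = 54.3°C.
|ΔTm| = |54.8 − 54.3| = 0.5°C, ≤ 5.1°C.

|ΔTm| = 0.5°C; the pair is acceptable.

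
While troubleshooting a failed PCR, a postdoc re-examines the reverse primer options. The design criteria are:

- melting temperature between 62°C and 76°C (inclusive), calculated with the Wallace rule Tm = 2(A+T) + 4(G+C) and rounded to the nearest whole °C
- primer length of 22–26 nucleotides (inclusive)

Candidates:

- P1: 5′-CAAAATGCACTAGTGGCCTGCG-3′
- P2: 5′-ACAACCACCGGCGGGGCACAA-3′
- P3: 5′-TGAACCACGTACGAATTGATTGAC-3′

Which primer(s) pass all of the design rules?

P1 and P3.

P1 (22 nt, A=6 T=4 G=6 C=6): Tm = 2·10 + 4·12 = 68°C ✓; length 22 ✓ — passes.
P2 (21 nt, A=7 T=0 G=6 C=8): Tm = 2·7 + 4·14 = 70°C ✓; length 21, outside 22–26 ✗ — fails.
P3 (24 nt, A=8 T=6 G=5 C=5): Tm = 2·14 + 4·10 = 68°C ✓; length 24 ✓ — passes.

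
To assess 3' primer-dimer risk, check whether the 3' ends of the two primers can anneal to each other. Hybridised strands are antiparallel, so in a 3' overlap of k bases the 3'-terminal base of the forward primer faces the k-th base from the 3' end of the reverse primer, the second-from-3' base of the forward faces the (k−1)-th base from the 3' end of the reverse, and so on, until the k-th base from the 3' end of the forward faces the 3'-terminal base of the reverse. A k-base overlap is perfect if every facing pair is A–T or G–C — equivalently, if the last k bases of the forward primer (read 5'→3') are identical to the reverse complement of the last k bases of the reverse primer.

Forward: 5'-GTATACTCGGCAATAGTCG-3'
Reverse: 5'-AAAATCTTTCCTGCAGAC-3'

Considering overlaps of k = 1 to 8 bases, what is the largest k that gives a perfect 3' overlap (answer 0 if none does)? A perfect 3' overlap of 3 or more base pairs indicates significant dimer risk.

Last 8 bases (5'→3') — forward …AATAGTCG, reverse …CTGCAGAC.
Reverse complement of the reverse primer's last 8 bases: GTCTGCAG; its first k bases are the reverse complement of the reverse primer's last k bases, so a perfect k-base overlap needs the forward primer's last k bases to equal them.
Comparing (forward last k vs required): k=1: G vs G ✓; k=2: CG vs GT ✗; k=3: TCG vs GTC ✗; k=4: GTCG vs GTCT ✗; k=5: AGTCG vs GTCTG ✗; k=6: TAGTCG vs GTCTGC ✗; k=7: ATAGTCG vs GTCTGCA ✗; k=8: AATAGTCG vs GTCTGCAG ✗.
Only k = 1 is perfect, so the longest perfect 3' overlap is 1.

Longest perfect overlap: 1 complementary base pair; below the dimer-risk threshold (threshold 3).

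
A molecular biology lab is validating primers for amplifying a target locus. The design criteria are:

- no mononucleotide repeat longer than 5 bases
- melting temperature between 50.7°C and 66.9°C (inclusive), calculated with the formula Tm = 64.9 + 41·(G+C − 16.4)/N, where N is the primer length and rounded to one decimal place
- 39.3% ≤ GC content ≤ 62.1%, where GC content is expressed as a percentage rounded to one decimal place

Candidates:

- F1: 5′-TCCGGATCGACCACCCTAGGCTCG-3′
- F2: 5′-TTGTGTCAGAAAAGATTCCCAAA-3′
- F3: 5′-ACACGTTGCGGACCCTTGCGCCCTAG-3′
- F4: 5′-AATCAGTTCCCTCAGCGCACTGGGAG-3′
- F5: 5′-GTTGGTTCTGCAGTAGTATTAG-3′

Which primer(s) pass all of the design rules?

F4 and F5.

F1 (24 nt, A=4 T=4 G=6 C=10): longest run = 3 ✓; Tm = 64.9 + 41·(16 − 16.4)/24 = 64.2°C ✓; GC 16/24 = 66.7%, outside 39.3–62.1% ✗ — fails.
F2 (23 nt, A=9 T=6 G=4 C=4): longest run = 4 ✓; Tm = 64.9 + 41·(8 − 16.4)/23 = 49.9°C, outside 50.7–66.9°C ✗; GC 8/23 = 34.8%, outside 39.3–62.1% ✗ — fails.
F3 (26 nt, A=4 T=5 G=7 C=10): longest run = 3 ✓; Tm = 64.9 + 41·(17 − 16.4)/26 = 65.8°C ✓; GC 17/26 = 65.4%, outside 39.3–62.1% ✗ — fails.
F4 (26 nt, A=6 T=5 G=7 C=8): longest run = 3 ✓; Tm = 64.9 + 41·(15 − 16.4)/26 = 62.7°C ✓; GC 15/26 = 57.7% ✓ — passes.
F5 (22 nt, A=4 T=9 G=7 C=2): longest run = 2 ✓; Tm = 64.9 + 41·(9 − 16.4)/22 = 51.1°C ✓; GC 9/22 = 40.9% ✓ — passes.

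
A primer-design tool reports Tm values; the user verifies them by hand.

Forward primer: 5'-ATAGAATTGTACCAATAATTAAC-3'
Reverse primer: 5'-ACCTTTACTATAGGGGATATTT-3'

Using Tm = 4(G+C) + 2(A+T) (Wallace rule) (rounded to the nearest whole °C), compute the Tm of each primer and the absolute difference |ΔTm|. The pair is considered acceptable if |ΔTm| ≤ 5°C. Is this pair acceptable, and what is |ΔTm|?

Forward: A=11 T=7 G=2 C=3 → Tm = 2·18 + 4·5 = 56°C.
Reverse: A=6 T=9 G=4 C=3 → Tm = 2·15 + 4·7 = 58°C.
|ΔTm| = |56 − 58| = 2°C, ≤ 5°C.

|ΔTm| = 2°C; the pair is acceptable.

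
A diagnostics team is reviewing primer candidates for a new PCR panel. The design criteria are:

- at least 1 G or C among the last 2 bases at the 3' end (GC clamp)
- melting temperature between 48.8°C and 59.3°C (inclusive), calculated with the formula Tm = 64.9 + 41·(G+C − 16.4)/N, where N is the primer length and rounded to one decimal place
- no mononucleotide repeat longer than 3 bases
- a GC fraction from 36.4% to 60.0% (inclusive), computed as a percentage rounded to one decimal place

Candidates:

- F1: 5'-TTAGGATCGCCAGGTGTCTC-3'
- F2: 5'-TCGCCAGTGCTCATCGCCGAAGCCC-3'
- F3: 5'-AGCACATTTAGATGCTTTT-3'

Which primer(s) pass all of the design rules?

F1 only.

F1 (20 nt, A=3 T=6 G=6 C=5): 3' end TC has 1 G/C ✓; Tm = 64.9 + 41·(11 − 16.4)/20 = 53.8°C ✓; longest run = 2 ✓; GC 11/20 = 55.0% ✓ — passes.
F2 (25 nt, A=4 T=4 G=6 C=11): 3' end CC has 2 G/C ✓; Tm = 64.9 + 41·(17 − 16.4)/25 = 65.9°C, outside 48.8–59.3°C ✗; longest run = 3 ✓; GC 17/25 = 68.0%, outside 36.4–60.0% ✗ — fails.
F3 (19 nt, A=5 T=8 G=3 C=3): 3' end TT has 0 G/C, need ≥1 ✗; Tm = 64.9 + 41·(6 − 16.4)/19 = 42.5°C, outside 48.8–59.3°C ✗; longest run = 4, exceeds 3 ✗; GC 6/19 = 31.6%, outside 36.4–60.0% ✗ — fails.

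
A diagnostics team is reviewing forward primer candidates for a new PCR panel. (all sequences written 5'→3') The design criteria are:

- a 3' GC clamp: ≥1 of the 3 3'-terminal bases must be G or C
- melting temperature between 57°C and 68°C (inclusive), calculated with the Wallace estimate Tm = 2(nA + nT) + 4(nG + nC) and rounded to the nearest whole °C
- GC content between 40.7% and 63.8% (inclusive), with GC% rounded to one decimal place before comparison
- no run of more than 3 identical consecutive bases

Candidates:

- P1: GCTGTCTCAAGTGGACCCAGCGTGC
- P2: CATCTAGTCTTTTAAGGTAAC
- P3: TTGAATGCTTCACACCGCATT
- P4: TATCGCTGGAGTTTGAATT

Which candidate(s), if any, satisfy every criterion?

P1 (25 nt, A=4 T=5 G=8 C=8): 3' end TGC has 2 G/C ✓; Tm = 2·9 + 4·16 = 82°C, outside 57–68°C ✗; GC 16/25 = 64.0%, outside 40.7–63.8% ✗; longest run = 3 ✓ — fails.
P2 (21 nt, A=6 T=8 G=3 C=4): 3' end AAC has 1 G/C ✓; Tm = 2·14 + 4·7 = 56°C, outside 57–68°C ✗; GC 7/21 = 33.3%, outside 40.7–63.8% ✗; longest run = 4, exceeds 3 ✗ — fails.
P3 (21 nt, A=5 T=7 G=3 C=6): 3' end ATT has 0 G/C, need ≥1 ✗; Tm = 2·12 + 4·9 = 60°C ✓; GC 9/21 = 42.9% ✓; longest run = 2 ✓ — fails.
P4 (19 nt, A=4 T=8 G=5 C=2): 3' end ATT has 0 G/C, need ≥1 ✗; Tm = 2·12 + 4·7 = 52°C, outside 57–68°C ✗; GC 7/19 = 36.8%, outside 40.7–63.8% ✗; longest run = 3 ✓ — fails.

None of the candidates satisfy all criteria.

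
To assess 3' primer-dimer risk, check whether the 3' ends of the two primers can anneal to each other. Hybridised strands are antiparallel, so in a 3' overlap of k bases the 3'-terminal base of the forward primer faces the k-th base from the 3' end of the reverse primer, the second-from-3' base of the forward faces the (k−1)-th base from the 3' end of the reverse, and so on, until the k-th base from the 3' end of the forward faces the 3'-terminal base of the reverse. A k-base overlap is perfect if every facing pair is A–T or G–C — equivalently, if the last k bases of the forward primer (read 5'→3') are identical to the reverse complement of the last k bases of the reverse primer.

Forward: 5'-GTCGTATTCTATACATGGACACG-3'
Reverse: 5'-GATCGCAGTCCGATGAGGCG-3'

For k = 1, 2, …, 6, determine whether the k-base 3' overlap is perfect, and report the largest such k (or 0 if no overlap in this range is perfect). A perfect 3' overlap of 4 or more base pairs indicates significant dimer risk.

Last 6 bases (5'→3') — forward …GACACG, reverse …GAGGCG.
Reverse complement of the reverse primer's last 6 bases: CGCCTC; its first k bases are the reverse complement of the reverse primer's last k bases, so a perfect k-base overlap needs the forward primer's last k bases to equal them.
Comparing (forward last k vs required): k=1: G vs C ✗; k=2: CG vs CG ✓; k=3: ACG vs CGC ✗; k=4: CACG vs CGCC ✗; k=5: ACACG vs CGCCT ✗; k=6: GACACG vs CGCCTC ✗.
Only k = 2 is perfect, so the longest perfect 3' overlap is 2.

Longest perfect overlap: 2 complementary base pairs; below the dimer-risk threshold (threshold 4).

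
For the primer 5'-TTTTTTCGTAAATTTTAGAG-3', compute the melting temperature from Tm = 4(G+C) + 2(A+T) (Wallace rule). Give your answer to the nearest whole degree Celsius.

Base counts: A=5, T=11, G=3, C=1 (length 20).
Tm = 2·(5+11) + 4·(3+1) = 2·16 + 4·4 = 32 + 16 = 48°C.

48°C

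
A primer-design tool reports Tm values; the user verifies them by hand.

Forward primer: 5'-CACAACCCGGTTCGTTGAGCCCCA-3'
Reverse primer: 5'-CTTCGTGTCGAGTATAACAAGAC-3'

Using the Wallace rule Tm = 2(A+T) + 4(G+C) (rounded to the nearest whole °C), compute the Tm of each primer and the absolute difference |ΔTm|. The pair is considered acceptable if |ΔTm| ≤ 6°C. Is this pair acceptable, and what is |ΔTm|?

|ΔTm| = 12°C; the pair is not acceptable.

Forward: A=5 T=4 G=5 C=10 → Tm = 2·9 + 4·15 = 78°C.
Reverse: A=7 T=6 G=5 C=5 → Tm = 2·13 + 4·10 = 66°C.
|ΔTm| = |78 − 66| = 12°C, > 6°C.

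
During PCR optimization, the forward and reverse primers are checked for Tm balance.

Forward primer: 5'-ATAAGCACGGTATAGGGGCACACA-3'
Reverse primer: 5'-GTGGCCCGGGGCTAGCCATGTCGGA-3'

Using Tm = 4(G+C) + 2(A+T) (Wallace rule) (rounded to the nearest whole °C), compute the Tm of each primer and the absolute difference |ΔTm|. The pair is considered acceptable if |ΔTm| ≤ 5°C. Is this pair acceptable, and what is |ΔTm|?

Forward: A=9 T=3 G=7 C=5 → Tm = 2·12 + 4·12 = 72°C.
Reverse: A=3 T=4 G=11 C=7 → Tm = 2·7 + 4·18 = 86°C.
|ΔTm| = |72 − 86| = 14°C, > 5°C.

|ΔTm| = 14°C; the pair is not acceptable.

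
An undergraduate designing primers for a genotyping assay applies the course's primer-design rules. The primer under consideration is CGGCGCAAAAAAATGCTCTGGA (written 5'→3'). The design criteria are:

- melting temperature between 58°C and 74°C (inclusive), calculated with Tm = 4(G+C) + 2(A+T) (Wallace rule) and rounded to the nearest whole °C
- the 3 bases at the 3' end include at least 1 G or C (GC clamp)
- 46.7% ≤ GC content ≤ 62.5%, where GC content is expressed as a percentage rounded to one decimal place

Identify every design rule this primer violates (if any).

Meets all criteria.

Base counts: A=8, T=3, G=6, C=5 (length 22).
Tm: Tm = 2·11 + 4·11 = 66°C ✓
GC clamp: 3' end GGA has 2 G/C ✓
GC content: GC 11/22 = 50.0% ✓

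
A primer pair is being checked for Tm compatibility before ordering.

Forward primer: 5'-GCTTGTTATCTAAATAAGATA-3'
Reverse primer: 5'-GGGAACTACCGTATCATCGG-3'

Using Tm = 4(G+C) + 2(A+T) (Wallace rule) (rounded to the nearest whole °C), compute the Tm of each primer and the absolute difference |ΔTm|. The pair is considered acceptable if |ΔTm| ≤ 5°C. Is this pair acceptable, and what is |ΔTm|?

Forward: A=8 T=8 G=3 C=2 → Tm = 2·16 + 4·5 = 52°C.
Reverse: A=5 T=4 G=6 C=5 → Tm = 2·9 + 4·11 = 62°C.
|ΔTm| = |52 − 62| = 10°C, > 5°C.

|ΔTm| = 10°C; the pair is not acceptable.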